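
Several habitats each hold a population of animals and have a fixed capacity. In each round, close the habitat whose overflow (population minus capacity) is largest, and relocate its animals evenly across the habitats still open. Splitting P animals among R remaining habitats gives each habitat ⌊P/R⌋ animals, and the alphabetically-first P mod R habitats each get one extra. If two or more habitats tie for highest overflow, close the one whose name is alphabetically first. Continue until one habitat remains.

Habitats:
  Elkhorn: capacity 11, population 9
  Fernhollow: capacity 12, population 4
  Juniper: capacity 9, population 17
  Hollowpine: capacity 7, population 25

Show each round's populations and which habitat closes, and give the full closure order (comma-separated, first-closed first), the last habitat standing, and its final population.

Round 1: Elkhorn=9 Fernhollow=4 Hollowpine=25 Juniper=17 → close Hollowpine (overflow 18)
  25÷3 = 8 each, +1 to first 1
Round 2: Elkhorn=18 Fernhollow=12 Juniper=25 → close Juniper (overflow 16)
  25÷2 = 12 each, +1 to first 1
Round 3: Elkhorn=31 Fernhollow=24 → close Elkhorn (overflow 20)
  31÷1 = 31 each, +1 to first 0

Closure order: Hollowpine, Juniper, Elkhorn
Last habitat: Fernhollow with 55 animals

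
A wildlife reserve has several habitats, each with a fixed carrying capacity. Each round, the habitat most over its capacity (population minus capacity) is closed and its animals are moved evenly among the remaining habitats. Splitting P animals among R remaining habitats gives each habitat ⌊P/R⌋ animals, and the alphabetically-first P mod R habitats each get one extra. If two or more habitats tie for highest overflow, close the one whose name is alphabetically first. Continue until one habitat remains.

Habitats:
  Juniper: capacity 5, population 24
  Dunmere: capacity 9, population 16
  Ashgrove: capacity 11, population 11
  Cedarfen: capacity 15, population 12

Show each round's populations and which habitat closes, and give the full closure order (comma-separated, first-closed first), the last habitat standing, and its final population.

Round 1: Ashgrove=11 Cedarfen=12 Dunmere=16 Juniper=24 → close Juniper (overflow 19)
  24÷3 = 8 each, +1 to first 0
Round 2: Ashgrove=19 Cedarfen=20 Dunmere=24 → close Dunmere (overflow 15)
  24÷2 = 12 each, +1 to first 0
Round 3: Ashgrove=31 Cedarfen=32 → close Ashgrove (overflow 20)
  31÷1 = 31 each, +1 to first 0

Closure order: Juniper, Dunmere, Ashgrove
Last habitat: Cedarfen with 63 animals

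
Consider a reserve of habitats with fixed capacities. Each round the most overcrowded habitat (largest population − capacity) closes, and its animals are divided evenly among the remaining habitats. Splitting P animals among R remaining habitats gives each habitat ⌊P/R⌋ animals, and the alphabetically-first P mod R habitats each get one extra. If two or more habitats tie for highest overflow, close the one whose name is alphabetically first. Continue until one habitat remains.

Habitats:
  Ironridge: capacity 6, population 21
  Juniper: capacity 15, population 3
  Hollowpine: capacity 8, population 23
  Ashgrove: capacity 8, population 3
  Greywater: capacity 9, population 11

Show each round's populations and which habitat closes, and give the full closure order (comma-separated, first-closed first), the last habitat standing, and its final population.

Closure order: Hollowpine, Ironridge, Greywater, Ashgrove
Last habitat: Juniper with 61 animals

Round 1: Ashgrove=3 Greywater=11 Hollowpine=23 Ironridge=21 Juniper=3 → close Hollowpine (overflow 15)
  23÷4 = 5 each, +1 to first 3
Round 2: Ashgrove=9 Greywater=17 Ironridge=27 Juniper=8 → close Ironridge (overflow 21)
  27÷3 = 9 each, +1 to first 0
Round 3: Ashgrove=18 Greywater=26 Juniper=17 → close Greywater (overflow 17)
  26÷2 = 13 each, +1 to first 0
Round 4: Ashgrove=31 Juniper=30 → close Ashgrove (overflow 23)
  31÷1 = 31 each, +1 to first 0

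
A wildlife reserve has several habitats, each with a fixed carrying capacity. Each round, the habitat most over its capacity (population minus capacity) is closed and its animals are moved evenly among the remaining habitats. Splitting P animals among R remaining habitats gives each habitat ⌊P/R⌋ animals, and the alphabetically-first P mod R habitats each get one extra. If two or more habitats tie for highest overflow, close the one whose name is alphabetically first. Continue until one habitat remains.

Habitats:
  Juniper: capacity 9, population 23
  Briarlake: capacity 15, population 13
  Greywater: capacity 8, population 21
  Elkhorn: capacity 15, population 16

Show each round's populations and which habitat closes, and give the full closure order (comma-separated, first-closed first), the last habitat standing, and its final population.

Round 1: Briarlake=13 Elkhorn=16 Greywater=21 Juniper=23 → close Juniper (overflow 14)
  23÷3 = 7 each, +1 to first 2
Round 2: Briarlake=21 Elkhorn=24 Greywater=28 → close Greywater (overflow 20)
  28÷2 = 14 each, +1 to first 0
Round 3: Briarlake=35 Elkhorn=38 → close Elkhorn (overflow 23)
  38÷1 = 38 each, +1 to first 0

Closure order: Juniper, Greywater, Elkhorn
Last habitat: Briarlake with 73 animals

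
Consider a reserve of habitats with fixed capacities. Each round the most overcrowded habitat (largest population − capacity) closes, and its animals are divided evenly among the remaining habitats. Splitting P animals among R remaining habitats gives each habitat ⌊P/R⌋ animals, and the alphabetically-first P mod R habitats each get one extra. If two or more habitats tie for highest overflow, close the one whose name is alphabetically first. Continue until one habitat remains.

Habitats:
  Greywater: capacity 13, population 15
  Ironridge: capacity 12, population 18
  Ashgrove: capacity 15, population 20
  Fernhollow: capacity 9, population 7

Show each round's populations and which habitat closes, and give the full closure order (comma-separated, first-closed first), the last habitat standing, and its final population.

Closure order: Ironridge, Ashgrove, Greywater
Last habitat: Fernhollow with 60 animals

Round 1: Ashgrove=20 Fernhollow=7 Greywater=15 Ironridge=18 → close Ironridge (overflow 6)
  18÷3 = 6 each, +1 to first 0
Round 2: Ashgrove=26 Fernhollow=13 Greywater=21 → close Ashgrove (overflow 11)
  26÷2 = 13 each, +1 to first 0
Round 3: Fernhollow=26 Greywater=34 → close Greywater (overflow 21)
  34÷1 = 34 each, +1 to first 0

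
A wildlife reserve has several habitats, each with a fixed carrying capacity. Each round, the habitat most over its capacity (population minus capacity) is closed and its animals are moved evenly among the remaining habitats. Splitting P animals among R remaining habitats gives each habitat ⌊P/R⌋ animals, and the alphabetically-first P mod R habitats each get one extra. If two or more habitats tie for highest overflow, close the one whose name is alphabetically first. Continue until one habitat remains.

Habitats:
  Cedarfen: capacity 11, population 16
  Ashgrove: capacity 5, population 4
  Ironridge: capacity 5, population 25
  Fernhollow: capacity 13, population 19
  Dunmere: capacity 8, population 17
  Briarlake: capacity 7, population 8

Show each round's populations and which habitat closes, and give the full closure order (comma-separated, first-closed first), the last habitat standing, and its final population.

Round 1: Ashgrove=4 Briarlake=8 Cedarfen=16 Dunmere=17 Fernhollow=19 Ironridge=25 → close Ironridge (overflow 20)
  25÷5 = 5 each, +1 to first 0
Round 2: Ashgrove=9 Briarlake=13 Cedarfen=21 Dunmere=22 Fernhollow=24 → close Dunmere (overflow 14)
  22÷4 = 5 each, +1 to first 2
Round 3: Ashgrove=15 Briarlake=19 Cedarfen=26 Fernhollow=29 → close Fernhollow (overflow 16)
  29÷3 = 9 each, +1 to first 2
Round 4: Ashgrove=25 Briarlake=29 Cedarfen=35 → close Cedarfen (overflow 24)
  35÷2 = 17 each, +1 to first 1
Round 5: Ashgrove=43 Briarlake=46 → close Briarlake (overflow 39)
  46÷1 = 46 each, +1 to first 0

Closure order: Ironridge, Dunmere, Fernhollow, Cedarfen, Briarlake
Last habitat: Ashgrove with 89 animals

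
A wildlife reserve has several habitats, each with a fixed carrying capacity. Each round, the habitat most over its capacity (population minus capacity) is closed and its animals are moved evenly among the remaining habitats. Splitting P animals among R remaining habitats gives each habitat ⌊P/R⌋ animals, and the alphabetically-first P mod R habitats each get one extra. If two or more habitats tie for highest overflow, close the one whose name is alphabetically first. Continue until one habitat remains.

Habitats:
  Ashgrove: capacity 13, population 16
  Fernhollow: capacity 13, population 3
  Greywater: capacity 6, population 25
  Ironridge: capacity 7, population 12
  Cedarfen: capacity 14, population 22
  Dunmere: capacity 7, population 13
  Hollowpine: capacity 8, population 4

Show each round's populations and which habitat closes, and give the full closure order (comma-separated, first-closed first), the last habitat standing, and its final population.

Closure order: Greywater, Cedarfen, Dunmere, Ashgrove, Ironridge, Hollowpine
Last habitat: Fernhollow with 95 animals

Round 1: Ashgrove=16 Cedarfen=22 Dunmere=13 Fernhollow=3 Greywater=25 Hollowpine=4 Ironridge=12 → close Greywater (overflow 19)
  25÷6 = 4 each, +1 to first 1
Round 2: Ashgrove=21 Cedarfen=26 Dunmere=17 Fernhollow=7 Hollowpine=8 Ironridge=16 → close Cedarfen (overflow 12)
  26÷5 = 5 each, +1 to first 1
Round 3: Ashgrove=27 Dunmere=22 Fernhollow=12 Hollowpine=13 Ironridge=21 → close Dunmere (overflow 15)
  22÷4 = 5 each, +1 to first 2
Round 4: Ashgrove=33 Fernhollow=18 Hollowpine=18 Ironridge=26 → close Ashgrove (overflow 20)
  33÷3 = 11 each, +1 to first 0
Round 5: Fernhollow=29 Hollowpine=29 Ironridge=37 → close Ironridge (overflow 30)
  37÷2 = 18 each, +1 to first 1
Round 6: Fernhollow=48 Hollowpine=47 → close Hollowpine (overflow 39)
  47÷1 = 47 each, +1 to first 0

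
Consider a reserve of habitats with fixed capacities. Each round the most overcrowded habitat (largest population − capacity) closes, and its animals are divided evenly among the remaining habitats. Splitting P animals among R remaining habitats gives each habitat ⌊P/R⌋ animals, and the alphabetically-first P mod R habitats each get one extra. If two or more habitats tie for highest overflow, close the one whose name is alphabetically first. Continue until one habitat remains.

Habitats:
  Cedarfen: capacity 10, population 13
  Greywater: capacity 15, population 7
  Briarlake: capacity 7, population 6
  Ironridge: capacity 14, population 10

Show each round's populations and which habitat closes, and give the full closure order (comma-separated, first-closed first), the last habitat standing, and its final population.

Closure order: Cedarfen, Briarlake, Ironridge
Last habitat: Greywater with 36 animals

Round 1: Briarlake=6 Cedarfen=13 Greywater=7 Ironridge=10 → close Cedarfen (overflow 3)
  13÷3 = 4 each, +1 to first 1
Round 2: Briarlake=11 Greywater=11 Ironridge=14 → close Briarlake (overflow 4)
  11÷2 = 5 each, +1 to first 1
Round 3: Greywater=17 Ironridge=19 → close Ironridge (overflow 5)
  19÷1 = 19 each, +1 to first 0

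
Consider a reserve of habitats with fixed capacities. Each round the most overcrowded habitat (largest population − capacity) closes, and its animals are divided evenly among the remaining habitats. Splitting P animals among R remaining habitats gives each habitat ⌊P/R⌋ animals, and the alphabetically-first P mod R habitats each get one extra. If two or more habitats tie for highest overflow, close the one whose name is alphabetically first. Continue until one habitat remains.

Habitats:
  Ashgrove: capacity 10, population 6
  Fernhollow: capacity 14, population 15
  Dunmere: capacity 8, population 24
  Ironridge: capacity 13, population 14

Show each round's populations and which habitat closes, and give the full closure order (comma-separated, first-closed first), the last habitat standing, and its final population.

Round 1: Ashgrove=6 Dunmere=24 Fernhollow=15 Ironridge=14 → close Dunmere (overflow 16)
  24÷3 = 8 each, +1 to first 0
Round 2: Ashgrove=14 Fernhollow=23 Ironridge=22 → close Fernhollow (overflow 9)
  23÷2 = 11 each, +1 to first 1
Round 3: Ashgrove=26 Ironridge=33 → close Ironridge (overflow 20)
  33÷1 = 33 each, +1 to first 0

Closure order: Dunmere, Fernhollow, Ironridge
Last habitat: Ashgrove with 59 animals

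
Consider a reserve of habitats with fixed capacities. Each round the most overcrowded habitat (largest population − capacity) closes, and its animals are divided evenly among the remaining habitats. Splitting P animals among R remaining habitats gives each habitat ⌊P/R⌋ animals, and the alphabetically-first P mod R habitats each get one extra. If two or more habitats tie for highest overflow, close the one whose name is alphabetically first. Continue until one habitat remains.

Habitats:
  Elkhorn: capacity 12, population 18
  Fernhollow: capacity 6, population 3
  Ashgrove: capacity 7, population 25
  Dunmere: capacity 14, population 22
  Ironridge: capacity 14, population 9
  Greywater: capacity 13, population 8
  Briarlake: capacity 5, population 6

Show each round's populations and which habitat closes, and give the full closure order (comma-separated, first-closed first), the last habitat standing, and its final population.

Closure order: Ashgrove, Dunmere, Elkhorn, Briarlake, Fernhollow, Greywater
Last habitat: Ironridge with 91 animals

Round 1: Ashgrove=25 Briarlake=6 Dunmere=22 Elkhorn=18 Fernhollow=3 Greywater=8 Ironridge=9 → close Ashgrove (overflow 18)
  25÷6 = 4 each, +1 to first 1
Round 2: Briarlake=11 Dunmere=26 Elkhorn=22 Fernhollow=7 Greywater=12 Ironridge=13 → close Dunmere (overflow 12)
  26÷5 = 5 each, +1 to first 1
Round 3: Briarlake=17 Elkhorn=27 Fernhollow=12 Greywater=17 Ironridge=18 → close Elkhorn (overflow 15)
  27÷4 = 6 each, +1 to first 3
Round 4: Briarlake=24 Fernhollow=19 Greywater=24 Ironridge=24 → close Briarlake (overflow 19)
  24÷3 = 8 each, +1 to first 0
Round 5: Fernhollow=27 Greywater=32 Ironridge=32 → close Fernhollow (overflow 21)
  27÷2 = 13 each, +1 to first 1
Round 6: Greywater=46 Ironridge=45 → close Greywater (overflow 33)
  46÷1 = 46 each, +1 to first 0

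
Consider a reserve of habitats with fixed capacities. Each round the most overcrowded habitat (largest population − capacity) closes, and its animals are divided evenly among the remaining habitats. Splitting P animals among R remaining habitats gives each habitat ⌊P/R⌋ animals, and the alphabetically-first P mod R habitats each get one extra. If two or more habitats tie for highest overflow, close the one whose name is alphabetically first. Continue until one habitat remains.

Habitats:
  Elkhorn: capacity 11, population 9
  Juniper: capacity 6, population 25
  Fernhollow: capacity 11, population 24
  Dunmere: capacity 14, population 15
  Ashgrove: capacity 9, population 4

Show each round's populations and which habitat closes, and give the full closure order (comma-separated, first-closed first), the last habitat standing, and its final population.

Round 1: Ashgrove=4 Dunmere=15 Elkhorn=9 Fernhollow=24 Juniper=25 → close Juniper (overflow 19)
  25÷4 = 6 each, +1 to first 1
Round 2: Ashgrove=11 Dunmere=21 Elkhorn=15 Fernhollow=30 → close Fernhollow (overflow 19)
  30÷3 = 10 each, +1 to first 0
Round 3: Ashgrove=21 Dunmere=31 Elkhorn=25 → close Dunmere (overflow 17)
  31÷2 = 15 each, +1 to first 1
Round 4: Ashgrove=37 Elkhorn=40 → close Elkhorn (overflow 29)
  40÷1 = 40 each, +1 to first 0

Closure order: Juniper, Fernhollow, Dunmere, Elkhorn
Last habitat: Ashgrove with 77 animals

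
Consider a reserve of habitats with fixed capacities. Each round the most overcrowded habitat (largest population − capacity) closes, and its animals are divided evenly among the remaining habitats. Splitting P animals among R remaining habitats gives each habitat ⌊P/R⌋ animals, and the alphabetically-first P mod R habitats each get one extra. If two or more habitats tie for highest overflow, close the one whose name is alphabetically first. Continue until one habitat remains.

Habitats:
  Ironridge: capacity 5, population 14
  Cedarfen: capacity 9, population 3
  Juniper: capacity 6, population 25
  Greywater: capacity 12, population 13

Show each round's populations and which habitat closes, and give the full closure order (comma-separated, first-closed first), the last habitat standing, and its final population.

Closure order: Juniper, Ironridge, Greywater
Last habitat: Cedarfen with 55 animals

Round 1: Cedarfen=3 Greywater=13 Ironridge=14 Juniper=25 → close Juniper (overflow 19)
  25÷3 = 8 each, +1 to first 1
Round 2: Cedarfen=12 Greywater=21 Ironridge=22 → close Ironridge (overflow 17)
  22÷2 = 11 each, +1 to first 0
Round 3: Cedarfen=23 Greywater=32 → close Greywater (overflow 20)
  32÷1 = 32 each, +1 to first 0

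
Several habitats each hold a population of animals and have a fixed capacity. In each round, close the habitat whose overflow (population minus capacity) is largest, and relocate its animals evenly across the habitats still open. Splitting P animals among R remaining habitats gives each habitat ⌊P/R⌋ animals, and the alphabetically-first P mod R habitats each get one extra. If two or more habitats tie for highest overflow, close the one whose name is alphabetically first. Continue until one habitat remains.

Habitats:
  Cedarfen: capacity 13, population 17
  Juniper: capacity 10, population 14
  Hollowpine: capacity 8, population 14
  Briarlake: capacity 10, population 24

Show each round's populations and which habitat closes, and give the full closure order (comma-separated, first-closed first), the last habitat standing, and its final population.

Round 1: Briarlake=24 Cedarfen=17 Hollowpine=14 Juniper=14 → close Briarlake (overflow 14)
  24÷3 = 8 each, +1 to first 0
Round 2: Cedarfen=25 Hollowpine=22 Juniper=22 → close Hollowpine (overflow 14)
  22÷2 = 11 each, +1 to first 0
Round 3: Cedarfen=36 Juniper=33 → close Cedarfen (overflow 23)
  36÷1 = 36 each, +1 to first 0

Closure order: Briarlake, Hollowpine, Cedarfen
Last habitat: Juniper with 69 animals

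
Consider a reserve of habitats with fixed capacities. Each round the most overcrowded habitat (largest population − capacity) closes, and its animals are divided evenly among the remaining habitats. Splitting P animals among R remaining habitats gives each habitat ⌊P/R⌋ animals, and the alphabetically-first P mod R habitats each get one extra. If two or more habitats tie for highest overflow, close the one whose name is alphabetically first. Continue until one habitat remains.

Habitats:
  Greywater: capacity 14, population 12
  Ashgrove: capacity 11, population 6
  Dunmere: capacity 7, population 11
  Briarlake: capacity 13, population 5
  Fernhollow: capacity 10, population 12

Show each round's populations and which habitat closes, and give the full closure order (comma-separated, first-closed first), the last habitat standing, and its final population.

Closure order: Dunmere, Fernhollow, Greywater, Ashgrove
Last habitat: Briarlake with 46 animals

Round 1: Ashgrove=6 Briarlake=5 Dunmere=11 Fernhollow=12 Greywater=12 → close Dunmere (overflow 4)
  11÷4 = 2 each, +1 to first 3
Round 2: Ashgrove=9 Briarlake=8 Fernhollow=15 Greywater=14 → close Fernhollow (overflow 5)
  15÷3 = 5 each, +1 to first 0
Round 3: Ashgrove=14 Briarlake=13 Greywater=19 → close Greywater (overflow 5)
  19÷2 = 9 each, +1 to first 1
Round 4: Ashgrove=24 Briarlake=22 → close Ashgrove (overflow 13)
  24÷1 = 24 each, +1 to first 0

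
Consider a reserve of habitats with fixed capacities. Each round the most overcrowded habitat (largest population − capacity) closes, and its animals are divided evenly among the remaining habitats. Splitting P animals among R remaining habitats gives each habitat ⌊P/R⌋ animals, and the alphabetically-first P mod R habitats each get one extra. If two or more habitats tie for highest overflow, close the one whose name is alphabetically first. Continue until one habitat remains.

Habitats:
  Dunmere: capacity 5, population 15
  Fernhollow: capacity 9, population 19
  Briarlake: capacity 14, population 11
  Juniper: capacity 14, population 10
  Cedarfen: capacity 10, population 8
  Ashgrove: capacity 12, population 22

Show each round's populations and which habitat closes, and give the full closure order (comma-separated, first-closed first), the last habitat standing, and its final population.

Closure order: Ashgrove, Dunmere, Fernhollow, Briarlake, Cedarfen
Last habitat: Juniper with 85 animals

Round 1: Ashgrove=22 Briarlake=11 Cedarfen=8 Dunmere=15 Fernhollow=19 Juniper=10 → close Ashgrove (overflow 10)
  22÷5 = 4 each, +1 to first 2
Round 2: Briarlake=16 Cedarfen=13 Dunmere=19 Fernhollow=23 Juniper=14 → close Dunmere (overflow 14)
  19÷4 = 4 each, +1 to first 3
Round 3: Briarlake=21 Cedarfen=18 Fernhollow=28 Juniper=18 → close Fernhollow (overflow 19)
  28÷3 = 9 each, +1 to first 1
Round 4: Briarlake=31 Cedarfen=27 Juniper=27 → close Briarlake (overflow 17)
  31÷2 = 15 each, +1 to first 1
Round 5: Cedarfen=43 Juniper=42 → close Cedarfen (overflow 33)
  43÷1 = 43 each, +1 to first 0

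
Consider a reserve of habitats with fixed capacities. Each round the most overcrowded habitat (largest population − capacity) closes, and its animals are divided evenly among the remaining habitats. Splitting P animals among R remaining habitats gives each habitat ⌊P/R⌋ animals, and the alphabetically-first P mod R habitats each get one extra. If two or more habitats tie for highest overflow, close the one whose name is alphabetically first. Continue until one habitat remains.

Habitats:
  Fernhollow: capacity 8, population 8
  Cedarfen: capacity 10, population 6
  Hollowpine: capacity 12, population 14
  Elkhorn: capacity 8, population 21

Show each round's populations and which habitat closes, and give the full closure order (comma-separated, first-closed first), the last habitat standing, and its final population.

Round 1: Cedarfen=6 Elkhorn=21 Fernhollow=8 Hollowpine=14 → close Elkhorn (overflow 13)
  21÷3 = 7 each, +1 to first 0
Round 2: Cedarfen=13 Fernhollow=15 Hollowpine=21 → close Hollowpine (overflow 9)
  21÷2 = 10 each, +1 to first 1
Round 3: Cedarfen=24 Fernhollow=25 → close Fernhollow (overflow 17)
  25÷1 = 25 each, +1 to first 0

Closure order: Elkhorn, Hollowpine, Fernhollow
Last habitat: Cedarfen with 49 animals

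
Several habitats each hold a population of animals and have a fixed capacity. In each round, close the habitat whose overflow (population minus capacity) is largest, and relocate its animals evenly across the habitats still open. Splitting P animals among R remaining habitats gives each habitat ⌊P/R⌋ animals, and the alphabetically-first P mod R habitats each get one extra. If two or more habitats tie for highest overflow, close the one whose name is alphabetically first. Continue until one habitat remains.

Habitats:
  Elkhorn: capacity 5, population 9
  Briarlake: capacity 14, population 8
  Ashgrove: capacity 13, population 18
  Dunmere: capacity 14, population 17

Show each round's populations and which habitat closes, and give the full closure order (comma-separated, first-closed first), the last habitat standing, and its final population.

Closure order: Ashgrove, Elkhorn, Dunmere
Last habitat: Briarlake with 52 animals

Round 1: Ashgrove=18 Briarlake=8 Dunmere=17 Elkhorn=9 → close Ashgrove (overflow 5)
  18÷3 = 6 each, +1 to first 0
Round 2: Briarlake=14 Dunmere=23 Elkhorn=15 → close Elkhorn (overflow 10)
  15÷2 = 7 each, +1 to first 1
Round 3: Briarlake=22 Dunmere=30 → close Dunmere (overflow 16)
  30÷1 = 30 each, +1 to first 0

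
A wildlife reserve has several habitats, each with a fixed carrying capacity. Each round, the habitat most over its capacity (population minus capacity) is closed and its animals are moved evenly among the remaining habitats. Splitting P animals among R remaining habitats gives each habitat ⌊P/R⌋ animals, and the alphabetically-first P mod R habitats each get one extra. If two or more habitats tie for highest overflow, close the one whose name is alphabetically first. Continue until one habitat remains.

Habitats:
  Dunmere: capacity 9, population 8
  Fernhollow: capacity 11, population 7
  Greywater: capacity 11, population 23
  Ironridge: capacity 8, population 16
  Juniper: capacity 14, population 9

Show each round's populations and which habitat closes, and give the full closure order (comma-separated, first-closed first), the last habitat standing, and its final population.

Round 1: Dunmere=8 Fernhollow=7 Greywater=23 Ironridge=16 Juniper=9 → close Greywater (overflow 12)
  23÷4 = 5 each, +1 to first 3
Round 2: Dunmere=14 Fernhollow=13 Ironridge=22 Juniper=14 → close Ironridge (overflow 14)
  22÷3 = 7 each, +1 to first 1
Round 3: Dunmere=22 Fernhollow=20 Juniper=21 → close Dunmere (overflow 13)
  22÷2 = 11 each, +1 to first 0
Round 4: Fernhollow=31 Juniper=32 → close Fernhollow (overflow 20)
  31÷1 = 31 each, +1 to first 0

Closure order: Greywater, Ironridge, Dunmere, Fernhollow
Last habitat: Juniper with 63 animals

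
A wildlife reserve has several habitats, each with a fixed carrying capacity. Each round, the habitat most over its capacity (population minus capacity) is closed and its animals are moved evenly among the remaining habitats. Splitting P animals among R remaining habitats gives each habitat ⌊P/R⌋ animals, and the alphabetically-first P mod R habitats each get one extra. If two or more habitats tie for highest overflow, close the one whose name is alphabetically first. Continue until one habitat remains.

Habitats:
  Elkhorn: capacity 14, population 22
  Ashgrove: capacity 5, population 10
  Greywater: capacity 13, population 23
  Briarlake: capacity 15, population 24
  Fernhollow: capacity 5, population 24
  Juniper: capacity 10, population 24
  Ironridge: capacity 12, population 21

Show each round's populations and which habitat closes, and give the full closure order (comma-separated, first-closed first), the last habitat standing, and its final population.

Round 1: Ashgrove=10 Briarlake=24 Elkhorn=22 Fernhollow=24 Greywater=23 Ironridge=21 Juniper=24 → close Fernhollow (overflow 19)
  24÷6 = 4 each, +1 to first 0
Round 2: Ashgrove=14 Briarlake=28 Elkhorn=26 Greywater=27 Ironridge=25 Juniper=28 → close Juniper (overflow 18)
  28÷5 = 5 each, +1 to first 3
Round 3: Ashgrove=20 Briarlake=34 Elkhorn=32 Greywater=32 Ironridge=30 → close Briarlake (overflow 19)
  34÷4 = 8 each, +1 to first 2
Round 4: Ashgrove=29 Elkhorn=41 Greywater=40 Ironridge=38 → close Elkhorn (overflow 27)
  41÷3 = 13 each, +1 to first 2
Round 5: Ashgrove=43 Greywater=54 Ironridge=51 → close Greywater (overflow 41)
  54÷2 = 27 each, +1 to first 0
Round 6: Ashgrove=70 Ironridge=78 → close Ironridge (overflow 66)
  78÷1 = 78 each, +1 to first 0

Closure order: Fernhollow, Juniper, Briarlake, Elkhorn, Greywater, Ironridge
Last habitat: Ashgrove with 148 animals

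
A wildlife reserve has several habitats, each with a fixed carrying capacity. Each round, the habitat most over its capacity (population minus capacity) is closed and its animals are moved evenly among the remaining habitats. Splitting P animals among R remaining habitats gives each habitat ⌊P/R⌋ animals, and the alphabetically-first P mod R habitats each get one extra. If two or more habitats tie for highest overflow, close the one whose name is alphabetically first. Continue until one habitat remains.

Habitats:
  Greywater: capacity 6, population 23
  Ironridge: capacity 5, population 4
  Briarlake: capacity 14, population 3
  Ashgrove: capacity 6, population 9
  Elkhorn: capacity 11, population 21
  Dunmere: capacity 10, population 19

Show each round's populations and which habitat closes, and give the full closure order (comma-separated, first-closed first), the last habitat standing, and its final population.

Closure order: Greywater, Dunmere, Elkhorn, Ashgrove, Ironridge
Last habitat: Briarlake with 79 animals

Round 1: Ashgrove=9 Briarlake=3 Dunmere=19 Elkhorn=21 Greywater=23 Ironridge=4 → close Greywater (overflow 17)
  23÷5 = 4 each, +1 to first 3
Round 2: Ashgrove=14 Briarlake=8 Dunmere=24 Elkhorn=25 Ironridge=8 → close Dunmere (overflow 14)
  24÷4 = 6 each, +1 to first 0
Round 3: Ashgrove=20 Briarlake=14 Elkhorn=31 Ironridge=14 → close Elkhorn (overflow 20)
  31÷3 = 10 each, +1 to first 1
Round 4: Ashgrove=31 Briarlake=24 Ironridge=24 → close Ashgrove (overflow 25)
  31÷2 = 15 each, +1 to first 1
Round 5: Briarlake=40 Ironridge=39 → close Ironridge (overflow 34)
  39÷1 = 39 each, +1 to first 0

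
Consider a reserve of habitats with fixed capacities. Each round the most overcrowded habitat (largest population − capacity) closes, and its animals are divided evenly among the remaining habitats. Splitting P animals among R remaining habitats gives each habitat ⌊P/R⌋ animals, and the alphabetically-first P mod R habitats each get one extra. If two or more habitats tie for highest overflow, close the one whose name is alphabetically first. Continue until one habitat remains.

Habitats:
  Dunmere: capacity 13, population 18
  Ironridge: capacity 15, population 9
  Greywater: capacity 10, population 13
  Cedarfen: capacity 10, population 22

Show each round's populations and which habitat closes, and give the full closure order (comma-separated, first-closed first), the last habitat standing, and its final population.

Closure order: Cedarfen, Dunmere, Greywater
Last habitat: Ironridge with 62 animals

Round 1: Cedarfen=22 Dunmere=18 Greywater=13 Ironridge=9 → close Cedarfen (overflow 12)
  22÷3 = 7 each, +1 to first 1
Round 2: Dunmere=26 Greywater=20 Ironridge=16 → close Dunmere (overflow 13)
  26÷2 = 13 each, +1 to first 0
Round 3: Greywater=33 Ironridge=29 → close Greywater (overflow 23)
  33÷1 = 33 each, +1 to first 0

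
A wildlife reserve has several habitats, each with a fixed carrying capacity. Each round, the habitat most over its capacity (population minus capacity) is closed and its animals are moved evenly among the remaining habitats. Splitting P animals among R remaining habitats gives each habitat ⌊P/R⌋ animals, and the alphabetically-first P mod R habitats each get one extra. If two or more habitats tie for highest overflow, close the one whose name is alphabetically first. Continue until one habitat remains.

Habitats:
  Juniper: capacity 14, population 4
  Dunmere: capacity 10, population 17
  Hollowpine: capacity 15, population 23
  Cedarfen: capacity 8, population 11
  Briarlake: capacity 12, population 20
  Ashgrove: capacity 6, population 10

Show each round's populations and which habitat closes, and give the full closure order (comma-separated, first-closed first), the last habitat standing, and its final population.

Round 1: Ashgrove=10 Briarlake=20 Cedarfen=11 Dunmere=17 Hollowpine=23 Juniper=4 → close Briarlake (overflow 8)
  20÷5 = 4 each, +1 to first 0
Round 2: Ashgrove=14 Cedarfen=15 Dunmere=21 Hollowpine=27 Juniper=8 → close Hollowpine (overflow 12)
  27÷4 = 6 each, +1 to first 3
Round 3: Ashgrove=21 Cedarfen=22 Dunmere=28 Juniper=14 → close Dunmere (overflow 18)
  28÷3 = 9 each, +1 to first 1
Round 4: Ashgrove=31 Cedarfen=31 Juniper=23 → close Ashgrove (overflow 25)
  31÷2 = 15 each, +1 to first 1
Round 5: Cedarfen=47 Juniper=38 → close Cedarfen (overflow 39)
  47÷1 = 47 each, +1 to first 0

Closure order: Briarlake, Hollowpine, Dunmere, Ashgrove, Cedarfen
Last habitat: Juniper with 85 animals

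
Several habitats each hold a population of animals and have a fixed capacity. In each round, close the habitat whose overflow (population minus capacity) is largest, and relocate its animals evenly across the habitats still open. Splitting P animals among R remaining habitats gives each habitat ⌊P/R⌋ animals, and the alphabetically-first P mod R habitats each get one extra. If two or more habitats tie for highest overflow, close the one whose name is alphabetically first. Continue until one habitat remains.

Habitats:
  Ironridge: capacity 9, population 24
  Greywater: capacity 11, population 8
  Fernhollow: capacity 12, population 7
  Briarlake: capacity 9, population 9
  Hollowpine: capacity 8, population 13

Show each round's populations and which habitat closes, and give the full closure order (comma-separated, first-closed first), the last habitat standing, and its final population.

Closure order: Ironridge, Hollowpine, Briarlake, Greywater
Last habitat: Fernhollow with 61 animals

Round 1: Briarlake=9 Fernhollow=7 Greywater=8 Hollowpine=13 Ironridge=24 → close Ironridge (overflow 15)
  24÷4 = 6 each, +1 to first 0
Round 2: Briarlake=15 Fernhollow=13 Greywater=14 Hollowpine=19 → close Hollowpine (overflow 11)
  19÷3 = 6 each, +1 to first 1
Round 3: Briarlake=22 Fernhollow=19 Greywater=20 → close Briarlake (overflow 13)
  22÷2 = 11 each, +1 to first 0
Round 4: Fernhollow=30 Greywater=31 → close Greywater (overflow 20)
  31÷1 = 31 each, +1 to first 0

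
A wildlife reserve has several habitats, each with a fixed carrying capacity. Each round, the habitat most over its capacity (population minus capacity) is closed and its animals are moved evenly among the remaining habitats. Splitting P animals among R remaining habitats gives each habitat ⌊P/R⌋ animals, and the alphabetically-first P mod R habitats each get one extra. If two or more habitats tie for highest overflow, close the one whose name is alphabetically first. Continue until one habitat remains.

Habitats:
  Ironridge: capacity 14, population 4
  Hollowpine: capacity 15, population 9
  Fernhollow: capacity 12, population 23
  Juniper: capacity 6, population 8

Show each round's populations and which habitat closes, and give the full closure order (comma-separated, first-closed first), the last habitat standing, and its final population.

Closure order: Fernhollow, Juniper, Hollowpine
Last habitat: Ironridge with 44 animals

Round 1: Fernhollow=23 Hollowpine=9 Ironridge=4 Juniper=8 → close Fernhollow (overflow 11)
  23÷3 = 7 each, +1 to first 2
Round 2: Hollowpine=17 Ironridge=12 Juniper=15 → close Juniper (overflow 9)
  15÷2 = 7 each, +1 to first 1
Round 3: Hollowpine=25 Ironridge=19 → close Hollowpine (overflow 10)
  25÷1 = 25 each, +1 to first 0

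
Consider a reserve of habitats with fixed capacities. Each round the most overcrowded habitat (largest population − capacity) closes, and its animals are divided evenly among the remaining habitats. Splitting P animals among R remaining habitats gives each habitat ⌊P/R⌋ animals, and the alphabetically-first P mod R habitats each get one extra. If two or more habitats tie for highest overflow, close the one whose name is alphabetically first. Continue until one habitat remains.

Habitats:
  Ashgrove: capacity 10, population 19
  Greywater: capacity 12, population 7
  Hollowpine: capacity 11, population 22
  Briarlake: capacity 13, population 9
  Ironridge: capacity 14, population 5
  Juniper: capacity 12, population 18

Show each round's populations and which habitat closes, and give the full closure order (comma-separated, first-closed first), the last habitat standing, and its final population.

Round 1: Ashgrove=19 Briarlake=9 Greywater=7 Hollowpine=22 Ironridge=5 Juniper=18 → close Hollowpine (overflow 11)
  22÷5 = 4 each, +1 to first 2
Round 2: Ashgrove=24 Briarlake=14 Greywater=11 Ironridge=9 Juniper=22 → close Ashgrove (overflow 14)
  24÷4 = 6 each, +1 to first 0
Round 3: Briarlake=20 Greywater=17 Ironridge=15 Juniper=28 → close Juniper (overflow 16)
  28÷3 = 9 each, +1 to first 1
Round 4: Briarlake=30 Greywater=26 Ironridge=24 → close Briarlake (overflow 17)
  30÷2 = 15 each, +1 to first 0
Round 5: Greywater=41 Ironridge=39 → close Greywater (overflow 29)
  41÷1 = 41 each, +1 to first 0

Closure order: Hollowpine, Ashgrove, Juniper, Briarlake, Greywater
Last habitat: Ironridge with 80 animals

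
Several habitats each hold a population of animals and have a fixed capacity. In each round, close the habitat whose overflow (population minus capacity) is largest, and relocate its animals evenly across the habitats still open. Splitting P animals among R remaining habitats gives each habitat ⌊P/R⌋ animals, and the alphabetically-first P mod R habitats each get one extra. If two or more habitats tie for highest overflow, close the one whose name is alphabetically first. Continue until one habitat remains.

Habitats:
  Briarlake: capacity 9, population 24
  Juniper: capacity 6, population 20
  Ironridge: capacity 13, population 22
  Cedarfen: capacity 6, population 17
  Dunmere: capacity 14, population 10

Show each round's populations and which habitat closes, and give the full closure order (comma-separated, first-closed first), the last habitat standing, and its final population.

Closure order: Briarlake, Juniper, Cedarfen, Ironridge
Last habitat: Dunmere with 93 animals

Round 1: Briarlake=24 Cedarfen=17 Dunmere=10 Ironridge=22 Juniper=20 → close Briarlake (overflow 15)
  24÷4 = 6 each, +1 to first 0
Round 2: Cedarfen=23 Dunmere=16 Ironridge=28 Juniper=26 → close Juniper (overflow 20)
  26÷3 = 8 each, +1 to first 2
Round 3: Cedarfen=32 Dunmere=25 Ironridge=36 → close Cedarfen (overflow 26)
  32÷2 = 16 each, +1 to first 0
Round 4: Dunmere=41 Ironridge=52 → close Ironridge (overflow 39)
  52÷1 = 52 each, +1 to first 0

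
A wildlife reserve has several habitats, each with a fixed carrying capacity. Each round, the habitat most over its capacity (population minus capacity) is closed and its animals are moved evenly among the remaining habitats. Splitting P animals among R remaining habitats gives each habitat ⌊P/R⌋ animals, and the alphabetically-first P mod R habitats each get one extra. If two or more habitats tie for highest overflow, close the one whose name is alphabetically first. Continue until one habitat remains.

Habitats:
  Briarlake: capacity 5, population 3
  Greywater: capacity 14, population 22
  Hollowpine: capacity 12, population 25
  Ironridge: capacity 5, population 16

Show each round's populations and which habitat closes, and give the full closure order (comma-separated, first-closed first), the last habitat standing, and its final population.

Closure order: Hollowpine, Ironridge, Greywater
Last habitat: Briarlake with 66 animals

Round 1: Briarlake=3 Greywater=22 Hollowpine=25 Ironridge=16 → close Hollowpine (overflow 13)
  25÷3 = 8 each, +1 to first 1
Round 2: Briarlake=12 Greywater=30 Ironridge=24 → close Ironridge (overflow 19)
  24÷2 = 12 each, +1 to first 0
Round 3: Briarlake=24 Greywater=42 → close Greywater (overflow 28)
  42÷1 = 42 each, +1 to first 0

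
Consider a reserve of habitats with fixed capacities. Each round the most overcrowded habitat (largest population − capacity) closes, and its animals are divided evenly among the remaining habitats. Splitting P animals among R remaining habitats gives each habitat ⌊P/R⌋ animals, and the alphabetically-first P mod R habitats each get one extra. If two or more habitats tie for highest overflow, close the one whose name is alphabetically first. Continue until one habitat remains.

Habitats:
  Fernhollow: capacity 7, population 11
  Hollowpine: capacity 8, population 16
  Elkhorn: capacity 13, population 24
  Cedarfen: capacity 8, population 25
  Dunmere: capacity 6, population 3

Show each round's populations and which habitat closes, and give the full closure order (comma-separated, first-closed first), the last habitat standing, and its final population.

Closure order: Cedarfen, Elkhorn, Hollowpine, Fernhollow
Last habitat: Dunmere with 79 animals

Round 1: Cedarfen=25 Dunmere=3 Elkhorn=24 Fernhollow=11 Hollowpine=16 → close Cedarfen (overflow 17)
  25÷4 = 6 each, +1 to first 1
Round 2: Dunmere=10 Elkhorn=30 Fernhollow=17 Hollowpine=22 → close Elkhorn (overflow 17)
  30÷3 = 10 each, +1 to first 0
Round 3: Dunmere=20 Fernhollow=27 Hollowpine=32 → close Hollowpine (overflow 24)
  32÷2 = 16 each, +1 to first 0
Round 4: Dunmere=36 Fernhollow=43 → close Fernhollow (overflow 36)
  43÷1 = 43 each, +1 to first 0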